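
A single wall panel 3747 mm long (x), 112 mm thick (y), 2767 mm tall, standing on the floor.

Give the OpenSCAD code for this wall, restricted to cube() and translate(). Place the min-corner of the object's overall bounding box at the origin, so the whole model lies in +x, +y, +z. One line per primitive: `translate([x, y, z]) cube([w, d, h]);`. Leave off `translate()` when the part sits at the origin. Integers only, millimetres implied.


cube([3747, 112, 2767]);


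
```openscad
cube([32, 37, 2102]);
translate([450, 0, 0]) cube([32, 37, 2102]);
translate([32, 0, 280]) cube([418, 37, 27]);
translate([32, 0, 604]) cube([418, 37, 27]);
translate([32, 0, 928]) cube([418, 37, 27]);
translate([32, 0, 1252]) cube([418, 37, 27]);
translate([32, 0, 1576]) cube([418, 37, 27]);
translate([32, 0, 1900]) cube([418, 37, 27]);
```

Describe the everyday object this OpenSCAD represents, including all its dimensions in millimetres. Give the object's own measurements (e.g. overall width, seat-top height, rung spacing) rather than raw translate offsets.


A straight ladder. Two 32×37 mm vertical rails, 2102 mm tall, stand 482 mm apart (outside-to-outside) with their front faces coplanar on the −y side. 6 rungs, each 37 mm deep and 27 mm tall, span between the inner faces of the rails, front faces flush with the rails. The lowest rung's underside is at z = 280 mm and rungs are spaced 324 mm apart (underside to underside).


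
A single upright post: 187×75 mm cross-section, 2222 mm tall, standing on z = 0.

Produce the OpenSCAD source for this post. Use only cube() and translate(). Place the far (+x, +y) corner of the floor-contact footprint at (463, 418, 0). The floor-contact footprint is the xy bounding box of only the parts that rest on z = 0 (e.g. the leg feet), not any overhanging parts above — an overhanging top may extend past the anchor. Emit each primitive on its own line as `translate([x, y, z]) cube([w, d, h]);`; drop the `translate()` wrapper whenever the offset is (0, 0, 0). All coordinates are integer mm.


translate([276, 343, 0]) cube([187, 75, 2222]);


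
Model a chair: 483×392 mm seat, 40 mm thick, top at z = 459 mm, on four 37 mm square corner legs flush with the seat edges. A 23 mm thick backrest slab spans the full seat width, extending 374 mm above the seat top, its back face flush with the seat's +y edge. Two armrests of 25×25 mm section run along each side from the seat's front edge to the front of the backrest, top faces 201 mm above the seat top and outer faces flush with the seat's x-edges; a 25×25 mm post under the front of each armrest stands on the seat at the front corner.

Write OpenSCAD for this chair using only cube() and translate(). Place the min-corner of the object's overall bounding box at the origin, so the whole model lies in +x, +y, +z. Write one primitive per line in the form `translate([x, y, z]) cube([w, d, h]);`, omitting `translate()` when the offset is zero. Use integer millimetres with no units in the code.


translate([0, 0, 419]) cube([483, 392, 40]);
cube([37, 37, 419]);
translate([446, 0, 0]) cube([37, 37, 419]);
translate([0, 355, 0]) cube([37, 37, 419]);
translate([446, 355, 0]) cube([37, 37, 419]);
translate([0, 369, 459]) cube([483, 23, 374]);
translate([0, 0, 635]) cube([25, 369, 25]);
translate([458, 0, 635]) cube([25, 369, 25]);
translate([0, 0, 459]) cube([25, 25, 176]);
translate([458, 0, 459]) cube([25, 25, 176]);


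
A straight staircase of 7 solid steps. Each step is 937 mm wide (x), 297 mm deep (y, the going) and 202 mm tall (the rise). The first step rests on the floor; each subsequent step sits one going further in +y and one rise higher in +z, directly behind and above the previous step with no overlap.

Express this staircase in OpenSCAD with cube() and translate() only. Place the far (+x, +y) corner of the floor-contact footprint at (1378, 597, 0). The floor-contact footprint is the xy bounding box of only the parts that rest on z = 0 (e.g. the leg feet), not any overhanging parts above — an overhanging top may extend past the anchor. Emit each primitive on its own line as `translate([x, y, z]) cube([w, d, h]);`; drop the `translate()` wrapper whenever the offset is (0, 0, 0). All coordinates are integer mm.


translate([441, 300, 0]) cube([937, 297, 202]);
translate([441, 597, 202]) cube([937, 297, 202]);
translate([441, 894, 404]) cube([937, 297, 202]);
translate([441, 1191, 606]) cube([937, 297, 202]);
translate([441, 1488, 808]) cube([937, 297, 202]);
translate([441, 1785, 1010]) cube([937, 297, 202]);
translate([441, 2082, 1212]) cube([937, 297, 202]);


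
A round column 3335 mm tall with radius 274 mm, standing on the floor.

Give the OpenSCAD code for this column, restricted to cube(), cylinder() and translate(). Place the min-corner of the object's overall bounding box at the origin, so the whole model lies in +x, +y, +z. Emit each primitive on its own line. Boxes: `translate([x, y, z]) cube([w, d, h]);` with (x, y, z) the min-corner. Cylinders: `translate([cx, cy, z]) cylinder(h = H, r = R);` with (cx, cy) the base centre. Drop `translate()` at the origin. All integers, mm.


translate([274, 274, 0]) cylinder(h = 3335, r = 274);


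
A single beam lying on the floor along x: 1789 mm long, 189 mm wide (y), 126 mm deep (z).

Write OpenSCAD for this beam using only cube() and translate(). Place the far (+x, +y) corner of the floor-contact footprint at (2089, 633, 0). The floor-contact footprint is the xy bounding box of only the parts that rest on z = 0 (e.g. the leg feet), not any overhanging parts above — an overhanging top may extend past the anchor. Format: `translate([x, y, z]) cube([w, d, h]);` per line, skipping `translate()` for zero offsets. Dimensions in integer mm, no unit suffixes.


translate([300, 444, 0]) cube([1789, 189, 126]);


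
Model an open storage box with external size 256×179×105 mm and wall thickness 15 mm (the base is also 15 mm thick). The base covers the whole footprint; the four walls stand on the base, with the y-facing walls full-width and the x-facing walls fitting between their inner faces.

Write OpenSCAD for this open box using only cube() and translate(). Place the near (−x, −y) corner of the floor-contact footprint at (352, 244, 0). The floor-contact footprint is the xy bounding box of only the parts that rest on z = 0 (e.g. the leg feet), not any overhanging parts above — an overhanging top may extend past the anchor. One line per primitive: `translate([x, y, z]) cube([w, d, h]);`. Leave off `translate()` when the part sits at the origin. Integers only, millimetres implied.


translate([352, 244, 0]) cube([256, 179, 15]);
translate([352, 244, 15]) cube([256, 15, 90]);
translate([352, 408, 15]) cube([256, 15, 90]);
translate([352, 259, 15]) cube([15, 149, 90]);
translate([593, 259, 15]) cube([15, 149, 90]);


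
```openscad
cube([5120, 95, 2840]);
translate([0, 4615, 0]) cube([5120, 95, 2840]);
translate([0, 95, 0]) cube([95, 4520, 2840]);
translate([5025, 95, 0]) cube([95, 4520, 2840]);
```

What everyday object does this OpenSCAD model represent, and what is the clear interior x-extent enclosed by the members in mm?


A house (or room) frame. The interior width is 4930 mm.

Four 2840 mm walls enclosing a rectangle with no floor or roof — a room or house frame. Outside width is 5120 mm and wall thickness is 95 mm, so the interior width is 5120 − 2 × 95 = 4930 mm.


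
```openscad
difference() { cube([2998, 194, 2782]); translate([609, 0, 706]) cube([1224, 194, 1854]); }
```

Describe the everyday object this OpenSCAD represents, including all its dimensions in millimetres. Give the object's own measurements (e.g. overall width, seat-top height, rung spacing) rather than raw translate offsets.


A wall 2998 mm long (x), 194 mm thick (y), 2782 mm tall, with a rectangular window opening cut through it. The opening is 1224 mm wide and 1854 mm tall; its sill is at z = 706 mm and its near (−x) edge is 609 mm from the wall's −x end. The opening passes through the full wall thickness.


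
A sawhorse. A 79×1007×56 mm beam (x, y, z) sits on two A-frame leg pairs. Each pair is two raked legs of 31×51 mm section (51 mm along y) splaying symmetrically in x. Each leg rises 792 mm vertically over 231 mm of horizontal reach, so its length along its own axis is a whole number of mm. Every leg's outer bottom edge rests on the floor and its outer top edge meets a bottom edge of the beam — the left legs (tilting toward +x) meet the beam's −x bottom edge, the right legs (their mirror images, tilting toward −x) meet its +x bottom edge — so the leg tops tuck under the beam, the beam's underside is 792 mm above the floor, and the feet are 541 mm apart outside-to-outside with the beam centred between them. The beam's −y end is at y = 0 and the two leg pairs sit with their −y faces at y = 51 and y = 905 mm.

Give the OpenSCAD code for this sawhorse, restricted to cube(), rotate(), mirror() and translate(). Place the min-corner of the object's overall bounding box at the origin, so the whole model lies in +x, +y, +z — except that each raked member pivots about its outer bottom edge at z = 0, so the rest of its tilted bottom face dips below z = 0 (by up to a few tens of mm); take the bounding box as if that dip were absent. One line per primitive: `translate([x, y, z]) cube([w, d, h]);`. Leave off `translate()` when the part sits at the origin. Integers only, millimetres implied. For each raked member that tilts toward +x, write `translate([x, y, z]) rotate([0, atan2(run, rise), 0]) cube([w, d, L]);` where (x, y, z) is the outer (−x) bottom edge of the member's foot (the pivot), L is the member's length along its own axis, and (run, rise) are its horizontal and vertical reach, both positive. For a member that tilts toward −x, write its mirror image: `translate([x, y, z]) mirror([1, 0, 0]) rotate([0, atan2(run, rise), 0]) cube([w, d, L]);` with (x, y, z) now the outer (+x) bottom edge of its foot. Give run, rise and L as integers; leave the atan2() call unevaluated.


translate([231, 0, 792]) cube([79, 1007, 56]);
translate([0, 51, 0]) rotate([0, atan2(231, 792), 0]) cube([31, 51, 825]);
translate([541, 51, 0]) mirror([1, 0, 0]) rotate([0, atan2(231, 792), 0]) cube([31, 51, 825]);
translate([0, 905, 0]) rotate([0, atan2(231, 792), 0]) cube([31, 51, 825]);
translate([541, 905, 0]) mirror([1, 0, 0]) rotate([0, atan2(231, 792), 0]) cube([31, 51, 825]);


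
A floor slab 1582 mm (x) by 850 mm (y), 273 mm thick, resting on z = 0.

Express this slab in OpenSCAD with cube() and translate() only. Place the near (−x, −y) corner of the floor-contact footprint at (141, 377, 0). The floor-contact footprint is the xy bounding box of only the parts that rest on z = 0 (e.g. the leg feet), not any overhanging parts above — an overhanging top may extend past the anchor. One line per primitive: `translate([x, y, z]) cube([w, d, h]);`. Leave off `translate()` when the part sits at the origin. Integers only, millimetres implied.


translate([141, 377, 0]) cube([1582, 850, 273]);


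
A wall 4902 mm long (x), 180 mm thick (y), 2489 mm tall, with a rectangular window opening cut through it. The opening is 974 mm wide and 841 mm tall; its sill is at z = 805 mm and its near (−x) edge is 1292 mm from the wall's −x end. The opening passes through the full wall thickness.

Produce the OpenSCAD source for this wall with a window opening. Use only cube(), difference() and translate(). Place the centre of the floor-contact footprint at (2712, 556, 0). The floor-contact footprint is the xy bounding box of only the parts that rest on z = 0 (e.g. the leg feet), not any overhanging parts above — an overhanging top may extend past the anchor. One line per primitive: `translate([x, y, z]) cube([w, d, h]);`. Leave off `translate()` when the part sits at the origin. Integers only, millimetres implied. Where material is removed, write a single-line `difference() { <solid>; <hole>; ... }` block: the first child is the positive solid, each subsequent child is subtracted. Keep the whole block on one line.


difference() { translate([261, 466, 0]) cube([4902, 180, 2489]); translate([1553, 466, 805]) cube([974, 180, 841]); }


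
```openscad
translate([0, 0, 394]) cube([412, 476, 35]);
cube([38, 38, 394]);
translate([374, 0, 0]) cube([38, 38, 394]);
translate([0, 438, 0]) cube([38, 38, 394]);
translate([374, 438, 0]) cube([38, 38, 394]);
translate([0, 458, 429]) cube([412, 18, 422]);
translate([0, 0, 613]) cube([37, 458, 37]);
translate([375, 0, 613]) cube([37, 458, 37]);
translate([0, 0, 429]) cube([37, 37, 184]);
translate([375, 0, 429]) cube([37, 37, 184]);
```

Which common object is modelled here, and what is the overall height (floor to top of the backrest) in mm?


A chair. The overall height is 851 mm.

A slab on four corner posts with a tall panel at the back — a chair. The seat slab sits at z = 394 with thickness 35, and the 422 mm backrest starts at the seat top, so the overall height is 394 + 35 + 422 = 851 mm.


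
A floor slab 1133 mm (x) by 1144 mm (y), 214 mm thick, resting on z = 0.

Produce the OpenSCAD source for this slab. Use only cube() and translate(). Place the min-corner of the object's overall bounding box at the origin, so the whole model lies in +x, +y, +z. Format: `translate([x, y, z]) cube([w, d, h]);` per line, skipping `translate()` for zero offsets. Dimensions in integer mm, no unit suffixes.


cube([1133, 1144, 214]);


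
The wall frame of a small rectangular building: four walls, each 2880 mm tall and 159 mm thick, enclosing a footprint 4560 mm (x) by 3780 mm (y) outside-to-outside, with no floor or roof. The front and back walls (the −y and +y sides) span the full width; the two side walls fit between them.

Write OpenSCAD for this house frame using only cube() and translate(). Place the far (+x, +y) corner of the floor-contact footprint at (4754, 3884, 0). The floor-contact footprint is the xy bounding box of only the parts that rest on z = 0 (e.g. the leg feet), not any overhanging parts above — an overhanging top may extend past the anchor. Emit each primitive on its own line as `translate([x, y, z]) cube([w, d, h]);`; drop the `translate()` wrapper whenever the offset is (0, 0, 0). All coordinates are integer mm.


translate([194, 104, 0]) cube([4560, 159, 2880]);
translate([194, 3725, 0]) cube([4560, 159, 2880]);
translate([194, 263, 0]) cube([159, 3462, 2880]);
translate([4595, 263, 0]) cube([159, 3462, 2880]);


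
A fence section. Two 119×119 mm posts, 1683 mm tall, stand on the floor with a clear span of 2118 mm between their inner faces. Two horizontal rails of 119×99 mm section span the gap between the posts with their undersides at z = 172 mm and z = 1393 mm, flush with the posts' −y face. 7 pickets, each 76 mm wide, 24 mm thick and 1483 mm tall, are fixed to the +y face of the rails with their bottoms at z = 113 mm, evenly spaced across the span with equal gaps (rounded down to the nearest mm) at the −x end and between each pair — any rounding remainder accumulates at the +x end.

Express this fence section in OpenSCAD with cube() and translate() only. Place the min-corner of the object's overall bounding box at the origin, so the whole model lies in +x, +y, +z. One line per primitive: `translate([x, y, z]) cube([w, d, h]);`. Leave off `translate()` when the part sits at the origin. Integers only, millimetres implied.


cube([119, 119, 1683]);
translate([2237, 0, 0]) cube([119, 119, 1683]);
translate([119, 0, 172]) cube([2118, 119, 99]);
translate([119, 0, 1393]) cube([2118, 119, 99]);
translate([317, 119, 113]) cube([76, 24, 1483]);
translate([591, 119, 113]) cube([76, 24, 1483]);
translate([865, 119, 113]) cube([76, 24, 1483]);
translate([1139, 119, 113]) cube([76, 24, 1483]);
translate([1413, 119, 113]) cube([76, 24, 1483]);
translate([1687, 119, 113]) cube([76, 24, 1483]);
translate([1961, 119, 113]) cube([76, 24, 1483]);


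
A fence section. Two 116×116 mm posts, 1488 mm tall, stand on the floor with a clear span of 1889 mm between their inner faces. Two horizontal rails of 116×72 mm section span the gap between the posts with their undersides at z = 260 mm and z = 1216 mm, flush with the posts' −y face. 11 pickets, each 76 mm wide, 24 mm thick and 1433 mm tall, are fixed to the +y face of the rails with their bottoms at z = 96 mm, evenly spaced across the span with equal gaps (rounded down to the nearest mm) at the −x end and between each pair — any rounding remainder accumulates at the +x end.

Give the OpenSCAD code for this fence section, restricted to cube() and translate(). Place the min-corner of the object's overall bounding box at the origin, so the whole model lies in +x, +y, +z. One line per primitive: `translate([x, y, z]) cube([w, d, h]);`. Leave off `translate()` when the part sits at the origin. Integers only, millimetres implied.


cube([116, 116, 1488]);
translate([2005, 0, 0]) cube([116, 116, 1488]);
translate([116, 0, 260]) cube([1889, 116, 72]);
translate([116, 0, 1216]) cube([1889, 116, 72]);
translate([203, 116, 96]) cube([76, 24, 1433]);
translate([366, 116, 96]) cube([76, 24, 1433]);
translate([529, 116, 96]) cube([76, 24, 1433]);
translate([692, 116, 96]) cube([76, 24, 1433]);
translate([855, 116, 96]) cube([76, 24, 1433]);
translate([1018, 116, 96]) cube([76, 24, 1433]);
translate([1181, 116, 96]) cube([76, 24, 1433]);
translate([1344, 116, 96]) cube([76, 24, 1433]);
translate([1507, 116, 96]) cube([76, 24, 1433]);
translate([1670, 116, 96]) cube([76, 24, 1433]);
translate([1833, 116, 96]) cube([76, 24, 1433]);


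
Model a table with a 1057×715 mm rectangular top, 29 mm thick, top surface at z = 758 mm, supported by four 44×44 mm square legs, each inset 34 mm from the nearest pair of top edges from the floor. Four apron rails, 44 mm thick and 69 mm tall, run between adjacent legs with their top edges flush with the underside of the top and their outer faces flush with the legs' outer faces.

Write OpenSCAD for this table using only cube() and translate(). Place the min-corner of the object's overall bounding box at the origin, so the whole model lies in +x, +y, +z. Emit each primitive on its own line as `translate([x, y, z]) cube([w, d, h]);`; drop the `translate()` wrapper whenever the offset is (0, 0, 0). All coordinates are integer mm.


translate([0, 0, 729]) cube([1057, 715, 29]);
translate([34, 34, 0]) cube([44, 44, 729]);
translate([979, 34, 0]) cube([44, 44, 729]);
translate([34, 637, 0]) cube([44, 44, 729]);
translate([979, 637, 0]) cube([44, 44, 729]);
translate([78, 34, 660]) cube([901, 44, 69]);
translate([78, 637, 660]) cube([901, 44, 69]);
translate([34, 78, 660]) cube([44, 559, 69]);
translate([979, 78, 660]) cube([44, 559, 69]);


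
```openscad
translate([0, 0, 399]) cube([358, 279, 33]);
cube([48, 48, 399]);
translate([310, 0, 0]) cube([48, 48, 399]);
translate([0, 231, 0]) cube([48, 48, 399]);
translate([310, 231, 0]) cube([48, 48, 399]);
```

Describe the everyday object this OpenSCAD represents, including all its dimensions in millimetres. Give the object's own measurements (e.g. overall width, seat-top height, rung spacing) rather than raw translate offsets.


A four-legged stool. The seat is a 358×279×33 mm slab whose top surface is at z = 432 mm; four square legs, each 48×48 mm in cross-section, run from the floor (z = 0) to the underside of the seat, each flush with a corner of the seat.


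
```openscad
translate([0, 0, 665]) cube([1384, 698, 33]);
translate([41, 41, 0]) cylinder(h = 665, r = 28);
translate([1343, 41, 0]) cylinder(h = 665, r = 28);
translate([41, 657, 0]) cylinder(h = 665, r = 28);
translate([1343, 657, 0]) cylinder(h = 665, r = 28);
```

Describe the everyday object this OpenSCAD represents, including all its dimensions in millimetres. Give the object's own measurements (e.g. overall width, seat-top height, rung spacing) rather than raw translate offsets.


A table: top 1384 mm (x) × 698 mm (y), 33 mm thick, upper face at z = 698 mm, on four round legs of 56 mm diameter, each leg's bounding box inset 13 mm from the nearest pair of top edges from z = 0 to the bottom of the top.


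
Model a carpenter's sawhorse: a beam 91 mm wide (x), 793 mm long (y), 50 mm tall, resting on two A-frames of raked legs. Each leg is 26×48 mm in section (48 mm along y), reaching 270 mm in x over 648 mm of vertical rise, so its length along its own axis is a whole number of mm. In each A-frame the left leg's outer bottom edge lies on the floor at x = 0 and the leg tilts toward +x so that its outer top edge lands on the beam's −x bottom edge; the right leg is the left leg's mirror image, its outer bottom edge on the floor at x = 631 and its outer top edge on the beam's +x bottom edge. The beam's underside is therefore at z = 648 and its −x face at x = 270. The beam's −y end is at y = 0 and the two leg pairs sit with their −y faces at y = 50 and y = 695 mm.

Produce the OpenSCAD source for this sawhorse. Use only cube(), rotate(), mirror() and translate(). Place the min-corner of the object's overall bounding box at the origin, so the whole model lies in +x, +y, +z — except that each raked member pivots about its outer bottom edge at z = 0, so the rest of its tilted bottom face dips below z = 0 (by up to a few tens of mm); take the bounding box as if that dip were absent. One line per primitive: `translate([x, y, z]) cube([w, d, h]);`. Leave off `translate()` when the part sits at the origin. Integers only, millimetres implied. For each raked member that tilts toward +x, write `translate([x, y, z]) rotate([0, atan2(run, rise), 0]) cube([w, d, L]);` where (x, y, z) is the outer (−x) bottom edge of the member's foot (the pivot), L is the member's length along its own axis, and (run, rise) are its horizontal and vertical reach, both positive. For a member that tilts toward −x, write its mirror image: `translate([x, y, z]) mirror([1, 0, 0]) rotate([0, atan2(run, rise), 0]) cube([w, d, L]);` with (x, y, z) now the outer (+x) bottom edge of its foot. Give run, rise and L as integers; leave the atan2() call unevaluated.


translate([270, 0, 648]) cube([91, 793, 50]);
translate([0, 50, 0]) rotate([0, atan2(270, 648), 0]) cube([26, 48, 702]);
translate([631, 50, 0]) mirror([1, 0, 0]) rotate([0, atan2(270, 648), 0]) cube([26, 48, 702]);
translate([0, 695, 0]) rotate([0, atan2(270, 648), 0]) cube([26, 48, 702]);
translate([631, 695, 0]) mirror([1, 0, 0]) rotate([0, atan2(270, 648), 0]) cube([26, 48, 702]);


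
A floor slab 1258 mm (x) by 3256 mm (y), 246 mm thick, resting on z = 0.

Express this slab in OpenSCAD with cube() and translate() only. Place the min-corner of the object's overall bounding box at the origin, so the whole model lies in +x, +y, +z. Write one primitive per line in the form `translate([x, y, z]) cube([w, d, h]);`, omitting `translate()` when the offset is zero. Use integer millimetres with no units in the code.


cube([1258, 3256, 246]);


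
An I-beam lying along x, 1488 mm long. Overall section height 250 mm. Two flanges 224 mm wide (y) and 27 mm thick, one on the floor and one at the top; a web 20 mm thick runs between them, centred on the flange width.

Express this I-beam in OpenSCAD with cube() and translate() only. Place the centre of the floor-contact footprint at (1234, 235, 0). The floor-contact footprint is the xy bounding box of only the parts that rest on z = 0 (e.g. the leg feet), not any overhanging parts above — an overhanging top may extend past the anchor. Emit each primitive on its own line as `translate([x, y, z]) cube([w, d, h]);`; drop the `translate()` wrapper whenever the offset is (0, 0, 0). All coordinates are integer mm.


translate([490, 123, 0]) cube([1488, 224, 27]);
translate([490, 225, 27]) cube([1488, 20, 196]);
translate([490, 123, 223]) cube([1488, 224, 27]);


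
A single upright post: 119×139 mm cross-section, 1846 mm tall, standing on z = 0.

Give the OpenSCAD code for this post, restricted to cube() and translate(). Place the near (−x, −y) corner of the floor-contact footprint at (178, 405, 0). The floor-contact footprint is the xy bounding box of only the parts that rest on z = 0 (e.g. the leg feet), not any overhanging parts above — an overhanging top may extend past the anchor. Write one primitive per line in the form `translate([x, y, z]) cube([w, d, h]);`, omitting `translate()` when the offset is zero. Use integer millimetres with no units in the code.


translate([178, 405, 0]) cube([119, 139, 1846]);


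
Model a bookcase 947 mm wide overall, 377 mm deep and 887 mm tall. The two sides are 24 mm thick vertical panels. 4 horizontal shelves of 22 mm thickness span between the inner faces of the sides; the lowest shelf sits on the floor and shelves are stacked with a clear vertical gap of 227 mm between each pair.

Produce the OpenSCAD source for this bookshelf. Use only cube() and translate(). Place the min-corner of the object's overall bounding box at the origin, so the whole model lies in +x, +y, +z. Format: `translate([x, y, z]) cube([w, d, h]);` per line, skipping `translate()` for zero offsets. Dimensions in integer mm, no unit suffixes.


cube([24, 377, 887]);
translate([923, 0, 0]) cube([24, 377, 887]);
translate([24, 0, 0]) cube([899, 377, 22]);
translate([24, 0, 249]) cube([899, 377, 22]);
translate([24, 0, 498]) cube([899, 377, 22]);
translate([24, 0, 747]) cube([899, 377, 22]);


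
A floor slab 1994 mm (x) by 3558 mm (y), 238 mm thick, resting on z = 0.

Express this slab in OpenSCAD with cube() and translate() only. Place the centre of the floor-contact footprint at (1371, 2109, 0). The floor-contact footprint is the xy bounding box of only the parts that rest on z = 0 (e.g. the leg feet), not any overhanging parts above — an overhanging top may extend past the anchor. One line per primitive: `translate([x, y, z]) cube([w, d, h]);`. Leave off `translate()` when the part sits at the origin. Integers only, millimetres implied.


translate([374, 330, 0]) cube([1994, 3558, 238]);


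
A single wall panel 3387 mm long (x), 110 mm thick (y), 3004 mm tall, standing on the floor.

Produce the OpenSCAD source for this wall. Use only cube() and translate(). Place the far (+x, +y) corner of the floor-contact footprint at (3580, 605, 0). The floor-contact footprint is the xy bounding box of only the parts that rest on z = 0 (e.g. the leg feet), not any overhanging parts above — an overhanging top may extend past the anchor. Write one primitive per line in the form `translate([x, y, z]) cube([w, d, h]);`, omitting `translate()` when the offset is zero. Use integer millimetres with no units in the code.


translate([193, 495, 0]) cube([3387, 110, 3004]);


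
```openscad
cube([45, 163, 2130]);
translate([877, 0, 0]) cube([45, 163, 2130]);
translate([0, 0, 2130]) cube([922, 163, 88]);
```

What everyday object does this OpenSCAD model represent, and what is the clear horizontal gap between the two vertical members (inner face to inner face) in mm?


A door frame. The clear opening width is 832 mm.

Two 2130 mm tall posts with a header on top — a door frame. The left jamb is 45 mm wide at x = 0; the right jamb starts at x = 877. The clear opening is 877 − 45 = 832 mm.


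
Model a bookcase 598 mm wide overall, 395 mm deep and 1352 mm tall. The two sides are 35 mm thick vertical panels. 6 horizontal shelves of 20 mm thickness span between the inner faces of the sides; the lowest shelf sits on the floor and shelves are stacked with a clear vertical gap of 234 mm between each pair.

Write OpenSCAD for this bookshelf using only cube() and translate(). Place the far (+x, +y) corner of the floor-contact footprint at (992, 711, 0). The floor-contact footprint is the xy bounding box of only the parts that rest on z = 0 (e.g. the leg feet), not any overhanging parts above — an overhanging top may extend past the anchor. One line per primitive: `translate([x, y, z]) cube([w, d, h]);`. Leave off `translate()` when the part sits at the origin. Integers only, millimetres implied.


translate([394, 316, 0]) cube([35, 395, 1352]);
translate([957, 316, 0]) cube([35, 395, 1352]);
translate([429, 316, 0]) cube([528, 395, 20]);
translate([429, 316, 254]) cube([528, 395, 20]);
translate([429, 316, 508]) cube([528, 395, 20]);
translate([429, 316, 762]) cube([528, 395, 20]);
translate([429, 316, 1016]) cube([528, 395, 20]);
translate([429, 316, 1270]) cube([528, 395, 20]);


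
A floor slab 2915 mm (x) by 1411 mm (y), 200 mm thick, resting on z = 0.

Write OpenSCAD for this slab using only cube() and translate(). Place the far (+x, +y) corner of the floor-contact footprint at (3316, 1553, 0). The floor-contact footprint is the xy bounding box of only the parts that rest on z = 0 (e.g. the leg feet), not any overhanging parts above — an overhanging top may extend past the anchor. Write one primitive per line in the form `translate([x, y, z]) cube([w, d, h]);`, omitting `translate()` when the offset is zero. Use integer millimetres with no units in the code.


translate([401, 142, 0]) cube([2915, 1411, 200]);


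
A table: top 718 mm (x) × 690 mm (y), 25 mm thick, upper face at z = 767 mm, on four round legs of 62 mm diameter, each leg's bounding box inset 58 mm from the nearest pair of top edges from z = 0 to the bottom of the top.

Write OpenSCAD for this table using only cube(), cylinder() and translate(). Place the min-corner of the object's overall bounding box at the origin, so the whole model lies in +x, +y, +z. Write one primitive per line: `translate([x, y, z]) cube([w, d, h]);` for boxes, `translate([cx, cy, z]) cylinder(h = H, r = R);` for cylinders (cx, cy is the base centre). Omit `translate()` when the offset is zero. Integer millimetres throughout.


translate([0, 0, 742]) cube([718, 690, 25]);
translate([89, 89, 0]) cylinder(h = 742, r = 31);
translate([629, 89, 0]) cylinder(h = 742, r = 31);
translate([89, 601, 0]) cylinder(h = 742, r = 31);
translate([629, 601, 0]) cylinder(h = 742, r = 31);


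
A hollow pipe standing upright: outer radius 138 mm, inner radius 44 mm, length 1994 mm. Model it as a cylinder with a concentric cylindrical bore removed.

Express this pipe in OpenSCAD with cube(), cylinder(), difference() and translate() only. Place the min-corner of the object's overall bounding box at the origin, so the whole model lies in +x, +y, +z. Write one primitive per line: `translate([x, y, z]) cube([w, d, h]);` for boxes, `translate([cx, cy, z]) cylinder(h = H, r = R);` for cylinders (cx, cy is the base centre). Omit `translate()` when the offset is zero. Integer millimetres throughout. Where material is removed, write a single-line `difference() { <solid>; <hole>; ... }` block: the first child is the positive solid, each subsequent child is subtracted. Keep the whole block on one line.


difference() { translate([138, 138, 0]) cylinder(h = 1994, r = 138); translate([138, 138, 0]) cylinder(h = 1994, r = 44); }


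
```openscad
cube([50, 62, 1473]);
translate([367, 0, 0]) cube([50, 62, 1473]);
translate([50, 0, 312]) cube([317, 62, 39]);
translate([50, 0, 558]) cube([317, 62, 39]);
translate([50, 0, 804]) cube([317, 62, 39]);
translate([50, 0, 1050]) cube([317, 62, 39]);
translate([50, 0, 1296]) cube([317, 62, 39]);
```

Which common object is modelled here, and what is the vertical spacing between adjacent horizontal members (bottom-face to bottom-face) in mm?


A ladder. The rung spacing is 246 mm.

Two tall 50×62 posts with 5 short bars between them — a ladder. Adjacent rungs sit at z = 312 and z = 558, so the spacing is 558 − 312 = 246 mm.


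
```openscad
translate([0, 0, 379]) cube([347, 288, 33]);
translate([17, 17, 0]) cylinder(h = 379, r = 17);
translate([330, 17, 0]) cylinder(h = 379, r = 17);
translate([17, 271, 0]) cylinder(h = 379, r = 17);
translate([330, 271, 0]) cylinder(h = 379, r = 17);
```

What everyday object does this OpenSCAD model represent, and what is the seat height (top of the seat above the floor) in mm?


A stool. The seat height is 412 mm.

A 347×288×33 slab at z = 379 on four corner cylinders — a stool. The seat top is 379 + 33 = 412 mm.


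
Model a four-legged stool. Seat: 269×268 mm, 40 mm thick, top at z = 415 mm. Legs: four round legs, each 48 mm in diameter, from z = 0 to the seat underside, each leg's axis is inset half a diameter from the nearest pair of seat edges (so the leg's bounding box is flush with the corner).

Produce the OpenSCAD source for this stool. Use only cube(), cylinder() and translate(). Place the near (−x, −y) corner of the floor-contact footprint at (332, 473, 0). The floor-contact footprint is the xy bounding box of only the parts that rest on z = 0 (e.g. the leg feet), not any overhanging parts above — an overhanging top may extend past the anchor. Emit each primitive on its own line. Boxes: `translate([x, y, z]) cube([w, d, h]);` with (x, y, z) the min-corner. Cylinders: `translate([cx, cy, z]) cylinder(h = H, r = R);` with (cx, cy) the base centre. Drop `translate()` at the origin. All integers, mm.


translate([332, 473, 375]) cube([269, 268, 40]);
translate([356, 497, 0]) cylinder(h = 375, r = 24);
translate([577, 497, 0]) cylinder(h = 375, r = 24);
translate([356, 717, 0]) cylinder(h = 375, r = 24);
translate([577, 717, 0]) cylinder(h = 375, r = 24);


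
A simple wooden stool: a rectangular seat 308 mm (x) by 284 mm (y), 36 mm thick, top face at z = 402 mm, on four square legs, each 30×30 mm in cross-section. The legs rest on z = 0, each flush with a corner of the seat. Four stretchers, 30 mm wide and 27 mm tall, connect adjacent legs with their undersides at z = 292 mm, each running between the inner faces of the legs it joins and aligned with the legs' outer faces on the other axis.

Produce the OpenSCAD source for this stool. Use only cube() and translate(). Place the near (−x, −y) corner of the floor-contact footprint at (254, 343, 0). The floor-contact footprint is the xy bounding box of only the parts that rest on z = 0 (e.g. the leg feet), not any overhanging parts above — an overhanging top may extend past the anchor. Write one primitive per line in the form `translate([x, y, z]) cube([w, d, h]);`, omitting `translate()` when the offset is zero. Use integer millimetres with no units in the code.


translate([254, 343, 366]) cube([308, 284, 36]);
translate([254, 343, 0]) cube([30, 30, 366]);
translate([532, 343, 0]) cube([30, 30, 366]);
translate([254, 597, 0]) cube([30, 30, 366]);
translate([532, 597, 0]) cube([30, 30, 366]);
translate([284, 343, 292]) cube([248, 30, 27]);
translate([284, 597, 292]) cube([248, 30, 27]);
translate([254, 373, 292]) cube([30, 224, 27]);
translate([532, 373, 292]) cube([30, 224, 27]);


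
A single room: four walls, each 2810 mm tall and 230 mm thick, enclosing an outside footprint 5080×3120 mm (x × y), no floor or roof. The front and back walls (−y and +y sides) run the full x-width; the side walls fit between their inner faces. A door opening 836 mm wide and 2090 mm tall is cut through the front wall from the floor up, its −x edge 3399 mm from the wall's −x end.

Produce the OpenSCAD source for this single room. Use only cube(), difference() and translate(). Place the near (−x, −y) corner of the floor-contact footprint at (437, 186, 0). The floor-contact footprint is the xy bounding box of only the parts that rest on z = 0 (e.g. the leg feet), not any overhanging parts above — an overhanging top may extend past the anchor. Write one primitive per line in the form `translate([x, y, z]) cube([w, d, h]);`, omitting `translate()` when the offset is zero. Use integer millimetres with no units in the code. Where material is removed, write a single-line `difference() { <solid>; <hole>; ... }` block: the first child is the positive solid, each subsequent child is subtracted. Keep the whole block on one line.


difference() { translate([437, 186, 0]) cube([5080, 230, 2810]); translate([3836, 186, 0]) cube([836, 230, 2090]); }
translate([437, 3076, 0]) cube([5080, 230, 2810]);
translate([437, 416, 0]) cube([230, 2660, 2810]);
translate([5287, 416, 0]) cube([230, 2660, 2810]);


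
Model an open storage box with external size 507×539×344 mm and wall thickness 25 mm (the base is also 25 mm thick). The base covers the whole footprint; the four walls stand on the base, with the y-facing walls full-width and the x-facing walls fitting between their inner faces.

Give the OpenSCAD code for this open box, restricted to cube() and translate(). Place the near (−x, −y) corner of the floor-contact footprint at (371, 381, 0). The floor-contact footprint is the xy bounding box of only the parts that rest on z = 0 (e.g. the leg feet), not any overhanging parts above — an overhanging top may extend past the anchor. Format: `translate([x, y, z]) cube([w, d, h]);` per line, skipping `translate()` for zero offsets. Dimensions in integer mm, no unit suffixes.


translate([371, 381, 0]) cube([507, 539, 25]);
translate([371, 381, 25]) cube([507, 25, 319]);
translate([371, 895, 25]) cube([507, 25, 319]);
translate([371, 406, 25]) cube([25, 489, 319]);
translate([853, 406, 25]) cube([25, 489, 319]);


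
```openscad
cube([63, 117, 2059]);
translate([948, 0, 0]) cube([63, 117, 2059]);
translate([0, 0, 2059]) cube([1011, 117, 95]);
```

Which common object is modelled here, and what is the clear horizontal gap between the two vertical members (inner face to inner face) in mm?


A door frame. The clear opening width is 885 mm.

Two 2059 mm tall posts with a header on top — a door frame. The left jamb is 63 mm wide at x = 0; the right jamb starts at x = 948. The clear opening is 948 − 63 = 885 mm.


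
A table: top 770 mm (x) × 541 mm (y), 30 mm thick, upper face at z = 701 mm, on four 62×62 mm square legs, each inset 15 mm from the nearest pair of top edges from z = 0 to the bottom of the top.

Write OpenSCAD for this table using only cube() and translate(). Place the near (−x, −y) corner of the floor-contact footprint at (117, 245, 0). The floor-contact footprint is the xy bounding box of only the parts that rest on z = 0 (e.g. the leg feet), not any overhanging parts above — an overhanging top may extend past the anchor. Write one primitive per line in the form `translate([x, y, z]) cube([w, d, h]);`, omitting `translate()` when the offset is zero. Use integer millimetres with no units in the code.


// leg_h = 701 - 30 = 671
translate([102, 230, 671]) cube([770, 541, 30]);
translate([117, 245, 0]) cube([62, 62, 671]);
translate([795, 245, 0]) cube([62, 62, 671]);
translate([117, 694, 0]) cube([62, 62, 671]);
translate([795, 694, 0]) cube([62, 62, 671]);


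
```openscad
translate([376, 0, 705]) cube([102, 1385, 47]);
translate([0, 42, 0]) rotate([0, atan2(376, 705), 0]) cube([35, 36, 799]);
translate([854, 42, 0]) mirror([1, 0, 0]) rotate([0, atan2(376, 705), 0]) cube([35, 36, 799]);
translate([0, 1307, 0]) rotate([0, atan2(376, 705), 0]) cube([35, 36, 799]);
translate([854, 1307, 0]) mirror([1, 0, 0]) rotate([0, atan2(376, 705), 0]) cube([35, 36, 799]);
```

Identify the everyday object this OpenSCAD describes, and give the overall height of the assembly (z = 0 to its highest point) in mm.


A sawhorse. The overall height is 752 mm.

A beam across two mirrored pairs of raked legs — a sawhorse. The beam's underside is at z = 705 (matching the legs' vertical rise in atan2(376, 705)) and the beam is 47 mm tall, so its top is at 705 + 47 = 752 mm. The raked legs top out at the beam's underside, so that is the highest point.


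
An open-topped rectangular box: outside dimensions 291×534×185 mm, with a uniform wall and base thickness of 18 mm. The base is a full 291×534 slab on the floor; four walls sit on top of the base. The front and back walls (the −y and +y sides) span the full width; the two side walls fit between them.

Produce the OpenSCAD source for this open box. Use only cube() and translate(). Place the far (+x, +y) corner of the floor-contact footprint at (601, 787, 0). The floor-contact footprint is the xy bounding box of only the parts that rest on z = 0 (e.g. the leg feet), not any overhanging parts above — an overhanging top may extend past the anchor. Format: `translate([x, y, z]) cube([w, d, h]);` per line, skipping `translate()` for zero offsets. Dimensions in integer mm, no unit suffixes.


translate([310, 253, 0]) cube([291, 534, 18]);
translate([310, 253, 18]) cube([291, 18, 167]);
translate([310, 769, 18]) cube([291, 18, 167]);
translate([310, 271, 18]) cube([18, 498, 167]);
translate([583, 271, 18]) cube([18, 498, 167]);
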